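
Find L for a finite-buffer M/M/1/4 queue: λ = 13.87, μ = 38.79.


ρ = 13.87/38.79 = 0.3576
L = ρ[1 − (K+1)ρ^K + Kρ^(K+1)] / [(1−ρ)(1−ρ^(K+1))]
Numerator: 0.3576·(1 − 5·0.016347 + 4·0.005845) = 0.336701
Denominator: (0.6424)·(0.994155) = 0.638679
L = 0.336701/0.638679 = 0.5272

Final: 0.5272


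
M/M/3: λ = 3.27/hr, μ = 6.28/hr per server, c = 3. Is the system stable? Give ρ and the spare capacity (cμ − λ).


Total capacity cμ = 3·6.28 = 18.84/hr
ρ = λ/(cμ) = 3.27/18.84 = 0.1736
Stable ⇔ ρ < 1: YES
Spare capacity = cμ − λ = 18.84 − 3.27 = 15.57/hr

Final: ρ = 0.1736; stable; margin = 15.57/hr


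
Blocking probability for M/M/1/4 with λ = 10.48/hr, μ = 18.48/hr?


ρ = λ/μ = 10.48/18.48 = 0.5671
P_K = (1−ρ)ρ^K/(1−ρ^(K+1)) = (0.4329·0.103428)/(1 − 0.058654)
= 0.044774/0.941346 = 0.047564

Final: 0.047564


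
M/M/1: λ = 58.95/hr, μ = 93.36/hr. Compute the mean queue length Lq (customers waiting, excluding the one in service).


ρ = 58.95/93.36 = 0.6314
Lq = ρ²/(1−ρ) = 0.3987/0.3686 = 1.0817

Final: 1.0817


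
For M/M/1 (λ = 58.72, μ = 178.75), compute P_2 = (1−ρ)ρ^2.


ρ = 58.72/178.75 = 0.3285
P_n = (1−ρ)·ρ^n = (1 − 0.3285)·0.3285^2 = 0.6715·0.107915 = 0.072464

Final: 0.072464


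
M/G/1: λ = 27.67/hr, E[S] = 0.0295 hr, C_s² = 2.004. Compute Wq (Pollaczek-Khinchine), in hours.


ρ = λ·E[S] = 27.67·0.0295 = 0.8163
E[S²] = E[S]²(1+C_s²) = 0.0295²·(1+2.004) = 0.002614
Wq = λ·E[S²]/(2(1−ρ)) = 27.67·0.002614/(2·0.1837) = 0.19685 hr

Final: 0.19685 hr


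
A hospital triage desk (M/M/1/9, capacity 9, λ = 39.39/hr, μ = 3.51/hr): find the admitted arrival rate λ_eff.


ρ = 11.2222; P_K = (1−ρ)ρ^9/(1−ρ^10) = 0.910891
λ_eff = λ(1 − P_K) = 39.39·(1 − 0.910891) = 39.39·0.089109 = 3.5100 /hr

Final: 3.5100 /hr


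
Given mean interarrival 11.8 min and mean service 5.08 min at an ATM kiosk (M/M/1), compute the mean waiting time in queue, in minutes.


λ = 60/11.8 = 5.0847 /hr
μ = 60/5.08 = 11.8110 /hr
ρ = λ/μ = 5.0847/11.8110 = 0.4305
Wq = ρ/(μ−λ) = 0.4305/(11.8110−5.0847) = 0.06400 hr
In minutes: 0.06400·60 = 3.840 min

Final: 3.840 min


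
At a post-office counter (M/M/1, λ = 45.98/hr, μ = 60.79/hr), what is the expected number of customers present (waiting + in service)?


ρ = λ/μ = 45.98/60.79 = 0.7564
L = ρ/(1−ρ) = 0.7564/(1 − 0.7564) = 0.7564/0.2436 = 3.1047

Final: 3.1047


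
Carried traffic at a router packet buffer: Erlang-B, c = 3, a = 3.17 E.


B(3,3.17) = 0.366058 (Erlang-B)
Carried load = a(1 − B) = 3.17·(1 − 0.366058) = 3.17·0.633942 = 2.0096 E

Final: 2.0096 Erlangs


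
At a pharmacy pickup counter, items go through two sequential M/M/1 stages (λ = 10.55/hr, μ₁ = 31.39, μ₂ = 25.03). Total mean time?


Each node sees arrival rate λ = 10.55/hr (tandem ⇒ throughput preserved).
W₁ = 1/(μ₁−λ) = 1/(31.39−10.55) = 0.04798 hr
W₂ = 1/(μ₂−λ) = 1/(25.03−10.55) = 0.06906 hr
W_total = W₁ + W₂ = 0.04798 + 0.06906 = 0.11705 hr

Final: 0.11705 hr


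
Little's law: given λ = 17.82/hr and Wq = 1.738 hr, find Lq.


Lq = λWq = 17.82·1.738 = 30.9712

Final: 30.9712


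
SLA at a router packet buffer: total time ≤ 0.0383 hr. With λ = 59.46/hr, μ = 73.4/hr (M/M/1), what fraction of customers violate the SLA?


W ~ Exponential(μ−λ) for M/M/1.
μ − λ = 73.4 − 59.46 = 13.9400
P(W > t) = e^{−(μ−λ)t} = e^{−0.5339} = 0.586313

Final: 0.586313


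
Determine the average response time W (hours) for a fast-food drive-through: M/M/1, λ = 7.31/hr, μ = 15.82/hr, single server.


W = 1/(μ−λ) = 1/(15.82 − 7.31) = 1/8.51 = 0.1175 hr

Final: 0.1175 hr


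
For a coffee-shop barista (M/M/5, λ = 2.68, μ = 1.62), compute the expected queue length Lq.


a = λ/μ = 1.6543; ρ = a/5 = 0.3309
P₀ = 0.190705
Lq = P₀·a^c·ρ / (c!·(1−ρ)²) = 0.190705·12.39079·0.3309/(120·0.44774)
= 0.01455

Final: 0.01455


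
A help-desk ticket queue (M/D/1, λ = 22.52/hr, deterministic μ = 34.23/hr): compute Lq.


ρ = 22.52/34.23 = 0.6579
M/D/1: Lq = ρ²/(2(1−ρ)) = 0.4328/(2·0.3421) = 0.63262

Final: 0.63262


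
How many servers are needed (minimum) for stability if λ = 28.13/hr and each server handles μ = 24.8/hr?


Stability requires cμ > λ ⇔ c > λ/μ.
λ/μ = 28.13/24.8 = 1.1343
Minimum integer c = ⌊1.1343⌋ + 1 = 2
Check: 2·24.8 = 49.60 > 28.13, while 1·24.8 = 24.80 ≤ 28.13

Final: 2 servers


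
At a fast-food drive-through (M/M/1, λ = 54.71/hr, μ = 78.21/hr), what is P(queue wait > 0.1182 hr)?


ρ = 54.71/78.21 = 0.6995
P(Wq > t) = ρ·e^{−(μ−λ)t} = 0.6995·e^{−2.7777}
= 0.6995·0.062181 = 0.043498

Final: 0.043498


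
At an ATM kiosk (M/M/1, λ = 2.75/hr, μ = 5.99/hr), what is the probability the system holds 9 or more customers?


ρ = 2.75/5.99 = 0.4591
P(N ≥ n) = ρ^n = 0.4591^9 = 0.0009061

Final: 0.0009061


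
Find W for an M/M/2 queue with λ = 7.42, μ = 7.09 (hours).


a = 1.0465; ρ = 0.5233; P₀ = 0.312963
Lq = P₀·a^c·ρ/(c!(1−ρ)²) = 0.39461
Wq = Lq/λ = 0.39461/7.42 = 0.05318 hr
W = Wq + 1/μ = 0.05318 + 0.14104 = 0.19423 hr

Final: 0.19423 hr


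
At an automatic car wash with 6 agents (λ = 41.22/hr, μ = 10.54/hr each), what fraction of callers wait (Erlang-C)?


a = λ/μ = 3.9108; ρ = a/6 = 0.6518
P₀ = 0.018461 (from M/M/c formula)
C(c,a) = [a^c/(c!(1−ρ))]·P₀ = [3577.70279/(720·0.3482)]·0.018461
= 14.27073·0.018461 = 0.263453

Final: 0.263453


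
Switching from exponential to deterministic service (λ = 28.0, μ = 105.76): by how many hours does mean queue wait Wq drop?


ρ = 28.0/105.76 = 0.2648
Wq(M/M/1) = ρ/(μ−λ) = 0.2648/77.76 = 0.003405 hr
Wq(M/D/1) = ρ/(2(μ−λ)) = 0.001702 hr
Savings = 0.003405 − 0.001702 = 0.001702 hr

Final: 0.001702 hr


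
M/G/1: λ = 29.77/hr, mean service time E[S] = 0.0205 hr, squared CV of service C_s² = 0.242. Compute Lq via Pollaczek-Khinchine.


ρ = λ·E[S] = 29.77·0.0205 = 0.6103
Lq = ρ²(1+C_s²)/(2(1−ρ)) = 0.3724·(1+0.242)/(2·0.3897)
= 0.3724·1.2420/0.7794 = 0.59349

Final: 0.59349


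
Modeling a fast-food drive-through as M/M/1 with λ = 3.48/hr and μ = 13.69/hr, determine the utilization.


ρ = λ/μ = 3.48/13.69 = 0.2542

Final: 0.2542


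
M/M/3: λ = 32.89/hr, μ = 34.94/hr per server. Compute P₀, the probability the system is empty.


a = λ/μ = 32.89/34.94 = 0.9413; ρ = a/c = 0.3138
Σ_{k=0}^{2} a^k/k! (terms k=0..2) = 1.00000 + 0.94133 + 0.44305 = 2.38438
Tail: a^3/(3!(1−ρ)) = 0.83411/(6·0.6862) = 0.20258
P₀ = 1/(2.38438 + 0.20258) = 1/2.58696 = 0.386554

Final: 0.386554


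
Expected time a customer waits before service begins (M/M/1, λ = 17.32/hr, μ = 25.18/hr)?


ρ = 17.32/25.18 = 0.6878
Wq = ρ/(μ−λ) = 0.6878/(25.18 − 17.32) = 0.6878/7.86 = 0.08751 hr

Final: 0.08751 hr


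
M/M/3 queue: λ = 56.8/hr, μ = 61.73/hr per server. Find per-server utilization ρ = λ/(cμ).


ρ = λ/(cμ) = 56.8/(3·61.73) = 56.8/185.19 = 0.3067

Final: 0.3067


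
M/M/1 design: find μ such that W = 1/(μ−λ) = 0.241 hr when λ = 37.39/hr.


W = 1/(μ−λ) ⇒ μ − λ = 1/W = 1/0.241 = 4.1494
μ = λ + 1/W = 37.39 + 4.1494 = 41.5394 per hr

Final: 41.5394 /hr


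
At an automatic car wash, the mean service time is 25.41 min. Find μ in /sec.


μ = 1/(service time) in consistent units.
1 second = 0.0166667 min, so μ = 0.0166667/25.41 = 0.0006559 per second

Final: 0.0006559 /sec


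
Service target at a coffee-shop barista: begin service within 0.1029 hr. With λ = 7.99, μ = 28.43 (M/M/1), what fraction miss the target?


ρ = 7.99/28.43 = 0.2810
P(Wq > t) = ρ·e^{−(μ−λ)t} = 0.2810·e^{−2.1033}
= 0.2810·0.122056 = 0.034303

Final: 0.034303


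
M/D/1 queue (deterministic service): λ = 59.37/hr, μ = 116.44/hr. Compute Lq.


ρ = 59.37/116.44 = 0.5099
M/D/1: Lq = ρ²/(2(1−ρ)) = 0.2600/(2·0.4901) = 0.26521

Final: 0.26521


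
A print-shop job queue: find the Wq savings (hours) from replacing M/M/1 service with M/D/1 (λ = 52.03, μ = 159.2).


ρ = 52.03/159.2 = 0.3268
Wq(M/M/1) = ρ/(μ−λ) = 0.3268/107.17 = 0.003050 hr
Wq(M/D/1) = ρ/(2(μ−λ)) = 0.001525 hr
Savings = 0.003050 − 0.001525 = 0.001525 hr

Final: 0.001525 hr


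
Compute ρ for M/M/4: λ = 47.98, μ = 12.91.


ρ = λ/(cμ) = 47.98/(4·12.91) = 47.98/51.64 = 0.9291

Final: 0.9291


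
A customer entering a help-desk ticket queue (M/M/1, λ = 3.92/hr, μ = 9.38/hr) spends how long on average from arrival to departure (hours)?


W = 1/(μ−λ) = 1/(9.38 − 3.92) = 1/5.46 = 0.1832 hr

Final: 0.1832 hr


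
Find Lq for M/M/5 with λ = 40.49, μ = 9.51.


a = λ/μ = 4.2576; ρ = a/5 = 0.8515
P₀ = 0.008375
Lq = P₀·a^c·ρ / (c!·(1−ρ)²) = 0.008375·1399.05987·0.8515/(120·0.02204)
= 3.77172

Final: 3.77172


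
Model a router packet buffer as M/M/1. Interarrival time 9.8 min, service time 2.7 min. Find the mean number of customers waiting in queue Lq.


λ = 60/9.8 = 6.1224 /hr
μ = 60/2.7 = 22.2222 /hr
ρ = λ/μ = 6.1224/22.2222 = 0.2755
Lq = ρ²/(1−ρ) = 0.07591/0.7245 = 0.1048

Final: 0.1048


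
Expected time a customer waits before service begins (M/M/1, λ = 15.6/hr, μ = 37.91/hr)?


ρ = 15.6/37.91 = 0.4115
Wq = ρ/(μ−λ) = 0.4115/(37.91 − 15.6) = 0.4115/22.31 = 0.01844 hr

Final: 0.01844 hr


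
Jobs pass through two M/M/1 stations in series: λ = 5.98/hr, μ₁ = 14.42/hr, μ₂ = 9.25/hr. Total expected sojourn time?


Each node sees arrival rate λ = 5.98/hr (tandem ⇒ throughput preserved).
W₁ = 1/(μ₁−λ) = 1/(14.42−5.98) = 0.11848 hr
W₂ = 1/(μ₂−λ) = 1/(9.25−5.98) = 0.30581 hr
W_total = W₁ + W₂ = 0.11848 + 0.30581 = 0.42429 hr

Final: 0.42429 hr


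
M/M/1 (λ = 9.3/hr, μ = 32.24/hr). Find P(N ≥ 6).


ρ = 9.3/32.24 = 0.2885
P(N ≥ n) = ρ^n = 0.2885^6 = 0.0005761

Final: 0.0005761


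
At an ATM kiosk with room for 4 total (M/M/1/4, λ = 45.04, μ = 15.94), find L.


ρ = 45.04/15.94 = 2.8256
L = ρ[1 − (K+1)ρ^K + Kρ^(K+1)] / [(1−ρ)(1−ρ^(K+1))]
Numerator: 2.8256·(1 − 5·63.744139 + 4·180.115183) = 1137.980633
Denominator: (-1.8256)·(-179.115183) = 326.991959
L = 1137.980633/326.991959 = 3.4801

Final: 3.4801


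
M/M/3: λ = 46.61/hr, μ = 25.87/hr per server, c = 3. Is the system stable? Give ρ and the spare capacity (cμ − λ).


Total capacity cμ = 3·25.87 = 77.61/hr
ρ = λ/(cμ) = 46.61/77.61 = 0.6006
Stable ⇔ ρ < 1: YES
Spare capacity = cμ − λ = 77.61 − 46.61 = 31.00/hr

Final: ρ = 0.6006; stable; margin = 31.00/hr


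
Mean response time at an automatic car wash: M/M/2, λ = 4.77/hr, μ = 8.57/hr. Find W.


a = 0.5566; ρ = 0.2783; P₀ = 0.564582
Lq = P₀·a^c·ρ/(c!(1−ρ)²) = 0.04673
Wq = Lq/λ = 0.04673/4.77 = 0.009796 hr
W = Wq + 1/μ = 0.009796 + 0.11669 = 0.12648 hr

Final: 0.12648 hr


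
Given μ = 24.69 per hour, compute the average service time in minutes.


Mean service time = 1/μ = 1/24.69 hour = 0.04050 hour
In minutes: 0.04050 × 60 = 2.4301 min

Final: 2.4301 min


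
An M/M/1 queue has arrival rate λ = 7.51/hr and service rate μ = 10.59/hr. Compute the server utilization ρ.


ρ = λ/μ = 7.51/10.59 = 0.7092

Final: 0.7092


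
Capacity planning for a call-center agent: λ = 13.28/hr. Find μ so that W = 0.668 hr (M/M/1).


W = 1/(μ−λ) ⇒ μ − λ = 1/W = 1/0.668 = 1.4970
μ = λ + 1/W = 13.28 + 1.4970 = 14.7770 per hr

Final: 14.7770 /hr


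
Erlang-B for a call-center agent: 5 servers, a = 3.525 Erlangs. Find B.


B(c,a) = (a^c/c!) / Σ_{k=0}^{c} a^k/k!
a^5/5! = 4.535387
Σ terms (k=0..5): 1.00000 + 3.52500 + 6.21281 + 7.30005 + 6.43317 + 4.53539 = 29.006427
B = 4.535387/29.006427 = 0.156358

Final: 0.156358


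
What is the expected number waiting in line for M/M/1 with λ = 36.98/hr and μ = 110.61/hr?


ρ = 36.98/110.61 = 0.3343
Lq = ρ²/(1−ρ) = 0.1118/0.6657 = 0.1679

Final: 0.1679


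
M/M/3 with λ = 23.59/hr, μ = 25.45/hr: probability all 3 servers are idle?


a = λ/μ = 23.59/25.45 = 0.9269; ρ = a/c = 0.3090
Σ_{k=0}^{2} a^k/k! (terms k=0..2) = 1.00000 + 0.92692 + 0.42959 = 2.35650
Tail: a^3/(3!(1−ρ)) = 0.79638/(6·0.6910) = 0.19208
P₀ = 1/(2.35650 + 0.19208) = 1/2.54858 = 0.392376

Final: 0.392376


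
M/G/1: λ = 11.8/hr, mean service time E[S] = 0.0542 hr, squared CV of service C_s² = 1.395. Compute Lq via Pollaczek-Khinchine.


ρ = λ·E[S] = 11.8·0.0542 = 0.6396
Lq = ρ²(1+C_s²)/(2(1−ρ)) = 0.4090·(1+1.395)/(2·0.3604)
= 0.4090·2.3950/0.7209 = 1.35896

Final: 1.35896


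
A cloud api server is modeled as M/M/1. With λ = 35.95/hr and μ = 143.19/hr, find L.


ρ = λ/μ = 35.95/143.19 = 0.2511
L = ρ/(1−ρ) = 0.2511/(1 − 0.2511) = 0.2511/0.7489 = 0.3352

Final: 0.3352


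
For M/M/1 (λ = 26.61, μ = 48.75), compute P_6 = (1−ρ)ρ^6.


ρ = 26.61/48.75 = 0.5458
P_n = (1−ρ)·ρ^n = (1 − 0.5458)·0.5458^6 = 0.4542·0.026450 = 0.012012

Final: 0.012012


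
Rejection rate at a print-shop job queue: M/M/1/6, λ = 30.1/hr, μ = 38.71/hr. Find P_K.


ρ = λ/μ = 30.1/38.71 = 0.7776
P_K = (1−ρ)ρ^K/(1−ρ^(K+1)) = (0.2224·0.221034)/(1 − 0.171871)
= 0.049163/0.828129 = 0.059367

Final: 0.059367


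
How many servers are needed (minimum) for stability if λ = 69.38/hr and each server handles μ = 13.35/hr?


Stability requires cμ > λ ⇔ c > λ/μ.
λ/μ = 69.38/13.35 = 5.1970
Minimum integer c = ⌊5.1970⌋ + 1 = 6
Check: 6·13.35 = 80.10 > 69.38, while 5·13.35 = 66.75 ≤ 69.38

Final: 6 servers


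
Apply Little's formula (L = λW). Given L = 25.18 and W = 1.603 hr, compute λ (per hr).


λ = L/W = 25.18/1.603 = 15.7080 /hr

Final: 15.7080 /hr


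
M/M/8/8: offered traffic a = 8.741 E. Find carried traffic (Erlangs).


B(8,8.741) = 0.275675 (Erlang-B)
Carried load = a(1 − B) = 8.741·(1 − 0.275675) = 8.741·0.724325 = 6.3313 E

Final: 6.3313 Erlangs


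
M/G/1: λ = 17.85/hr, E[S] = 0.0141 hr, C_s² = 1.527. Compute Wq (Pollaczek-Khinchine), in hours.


ρ = λ·E[S] = 17.85·0.0141 = 0.2517
E[S²] = E[S]²(1+C_s²) = 0.0141²·(1+1.527) = 0.0005024
Wq = λ·E[S²]/(2(1−ρ)) = 17.85·0.0005024/(2·0.7483) = 0.005992 hr

Final: 0.005992 hr


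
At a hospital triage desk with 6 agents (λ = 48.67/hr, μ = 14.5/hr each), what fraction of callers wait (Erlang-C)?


a = λ/μ = 3.3566; ρ = a/6 = 0.5594
P₀ = 0.033738 (from M/M/c formula)
C(c,a) = [a^c/(c!(1−ρ))]·P₀ = [1430.07911/(720·0.4406)]·0.033738
= 4.50825·0.033738 = 0.152100

Final: 0.152100


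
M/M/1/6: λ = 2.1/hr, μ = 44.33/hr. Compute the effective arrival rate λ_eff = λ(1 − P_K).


ρ = 0.04737; P_K = (1−ρ)ρ^6/(1−ρ^7) = 0.00000001077
λ_eff = λ(1 − P_K) = 2.1·(1 − 0.00000001077) = 2.1·1.000000 = 2.1000 /hr

Final: 2.1000 /hr


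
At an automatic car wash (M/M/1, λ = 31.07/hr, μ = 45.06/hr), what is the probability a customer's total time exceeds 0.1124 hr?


W ~ Exponential(μ−λ) for M/M/1.
μ − λ = 45.06 − 31.07 = 13.9900
P(W > t) = e^{−(μ−λ)t} = e^{−1.5725} = 0.207531

Final: 0.207531


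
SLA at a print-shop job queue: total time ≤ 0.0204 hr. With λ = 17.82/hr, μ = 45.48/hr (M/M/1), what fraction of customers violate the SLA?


W ~ Exponential(μ−λ) for M/M/1.
μ − λ = 45.48 − 17.82 = 27.6600
P(W > t) = e^{−(μ−λ)t} = e^{−0.5643} = 0.568779

Final: 0.568779


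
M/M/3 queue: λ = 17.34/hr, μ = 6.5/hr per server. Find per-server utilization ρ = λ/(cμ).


ρ = λ/(cμ) = 17.34/(3·6.5) = 17.34/19.50 = 0.8892

Final: 0.8892


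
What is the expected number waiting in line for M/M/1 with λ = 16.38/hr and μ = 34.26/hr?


ρ = 16.38/34.26 = 0.4781
Lq = ρ²/(1−ρ) = 0.2286/0.5219 = 0.4380

Final: 0.4380


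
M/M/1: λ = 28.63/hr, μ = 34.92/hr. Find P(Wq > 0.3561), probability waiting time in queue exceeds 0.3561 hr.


ρ = 28.63/34.92 = 0.8199
P(Wq > t) = ρ·e^{−(μ−λ)t} = 0.8199·e^{−2.2399}
= 0.8199·0.106472 = 0.087294

Final: 0.087294


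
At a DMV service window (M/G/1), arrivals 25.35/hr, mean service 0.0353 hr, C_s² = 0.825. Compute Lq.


ρ = λ·E[S] = 25.35·0.0353 = 0.8949
Lq = ρ²(1+C_s²)/(2(1−ρ)) = 0.8008·(1+0.825)/(2·0.1051)
= 0.8008·1.8250/0.2103 = 6.94944

Final: 6.94944


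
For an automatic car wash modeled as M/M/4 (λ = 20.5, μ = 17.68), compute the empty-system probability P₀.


a = λ/μ = 20.5/17.68 = 1.1595; ρ = a/c = 0.2899
Σ_{k=0}^{3} a^k/k! (terms k=0..3) = 1.00000 + 1.15950 + 0.67222 + 0.25981 = 3.09154
Tail: a^4/(4!(1−ρ)) = 1.80753/(24·0.7101) = 0.10606
P₀ = 1/(3.09154 + 0.10606) = 1/3.19760 = 0.312735

Final: 0.312735


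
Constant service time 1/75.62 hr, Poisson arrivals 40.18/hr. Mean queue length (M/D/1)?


ρ = 40.18/75.62 = 0.5313
M/D/1: Lq = ρ²/(2(1−ρ)) = 0.2823/(2·0.4687) = 0.30120

Final: 0.30120


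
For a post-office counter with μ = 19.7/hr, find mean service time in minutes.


Mean service time = 1/μ = 1/19.7 hour = 0.05076 hour
In minutes: 0.05076 × 60 = 3.0457 min

Final: 3.0457 min


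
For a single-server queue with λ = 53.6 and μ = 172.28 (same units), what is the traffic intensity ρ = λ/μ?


ρ = λ/μ = 53.6/172.28 = 0.3111

Final: 0.3111


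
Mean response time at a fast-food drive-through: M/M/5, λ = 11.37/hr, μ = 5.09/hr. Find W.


a = 2.2338; ρ = 0.4468; P₀ = 0.105690
Lq = P₀·a^c·ρ/(c!(1−ρ)²) = 0.07150
Wq = Lq/λ = 0.07150/11.37 = 0.006289 hr
W = Wq + 1/μ = 0.006289 + 0.19646 = 0.20275 hr

Final: 0.20275 hr


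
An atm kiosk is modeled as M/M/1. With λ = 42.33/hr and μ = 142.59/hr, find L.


ρ = λ/μ = 42.33/142.59 = 0.2969
L = ρ/(1−ρ) = 0.2969/(1 − 0.2969) = 0.2969/0.7031 = 0.4222

Final: 0.4222


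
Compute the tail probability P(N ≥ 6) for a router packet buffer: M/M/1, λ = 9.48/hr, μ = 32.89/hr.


ρ = 9.48/32.89 = 0.2882
P(N ≥ n) = ρ^n = 0.2882^6 = 0.0005734

Final: 0.0005734


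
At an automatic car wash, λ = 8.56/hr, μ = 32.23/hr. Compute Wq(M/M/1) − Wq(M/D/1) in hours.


ρ = 8.56/32.23 = 0.2656
Wq(M/M/1) = ρ/(μ−λ) = 0.2656/23.67 = 0.01122 hr
Wq(M/D/1) = ρ/(2(μ−λ)) = 0.005610 hr
Savings = 0.01122 − 0.005610 = 0.005610 hr

Final: 0.005610 hr


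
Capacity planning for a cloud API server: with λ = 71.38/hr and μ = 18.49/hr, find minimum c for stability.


Stability requires cμ > λ ⇔ c > λ/μ.
λ/μ = 71.38/18.49 = 3.8605
Minimum integer c = ⌊3.8605⌋ + 1 = 4
Check: 4·18.49 = 73.96 > 71.38, while 3·18.49 = 55.47 ≤ 71.38

Final: 4 servers


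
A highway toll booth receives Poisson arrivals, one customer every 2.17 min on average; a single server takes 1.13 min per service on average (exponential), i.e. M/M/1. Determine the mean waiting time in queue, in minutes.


λ = 60/2.17 = 27.6498 /hr
μ = 60/1.13 = 53.0973 /hr
ρ = λ/μ = 27.6498/53.0973 = 0.5207
Wq = ρ/(μ−λ) = 0.5207/(53.0973−27.6498) = 0.02046 hr
In minutes: 0.02046·60 = 1.228 min

Final: 1.228 min


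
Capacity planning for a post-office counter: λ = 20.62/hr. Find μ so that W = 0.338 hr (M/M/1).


W = 1/(μ−λ) ⇒ μ − λ = 1/W = 1/0.338 = 2.9586
μ = λ + 1/W = 20.62 + 2.9586 = 23.5786 per hr

Final: 23.5786 /hr


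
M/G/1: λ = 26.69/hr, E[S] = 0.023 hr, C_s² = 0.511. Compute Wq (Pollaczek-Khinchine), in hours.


ρ = λ·E[S] = 26.69·0.023 = 0.6139
E[S²] = E[S]²(1+C_s²) = 0.023²·(1+0.511) = 0.0007993
Wq = λ·E[S²]/(2(1−ρ)) = 26.69·0.0007993/(2·0.3861) = 0.02763 hr

Final: 0.02763 hr


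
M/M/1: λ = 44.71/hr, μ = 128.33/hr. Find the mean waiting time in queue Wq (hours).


ρ = 44.71/128.33 = 0.3484
Wq = ρ/(μ−λ) = 0.3484/(128.33 − 44.71) = 0.3484/83.62 = 0.004166 hr

Final: 0.004166 hr


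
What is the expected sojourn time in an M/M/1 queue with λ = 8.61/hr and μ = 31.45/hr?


W = 1/(μ−λ) = 1/(31.45 − 8.61) = 1/22.84 = 0.04378 hr

Final: 0.04378 hr


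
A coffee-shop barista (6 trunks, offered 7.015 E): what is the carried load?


B(6,7.015) = 0.332266 (Erlang-B)
Carried load = a(1 − B) = 7.015·(1 − 0.332266) = 7.015·0.667734 = 4.6842 E

Final: 4.6842 Erlangs


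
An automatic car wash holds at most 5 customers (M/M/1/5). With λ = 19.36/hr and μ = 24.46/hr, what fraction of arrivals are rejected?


ρ = λ/μ = 19.36/24.46 = 0.7915
P_K = (1−ρ)ρ^K/(1−ρ^(K+1)) = (0.2085·0.310631)/(1 − 0.245863)
= 0.064768/0.754137 = 0.085883

Final: 0.085883


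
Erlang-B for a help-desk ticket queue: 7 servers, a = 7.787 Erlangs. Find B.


B(c,a) = (a^c/c!) / Σ_{k=0}^{c} a^k/k!
a^7/7! = 344.477362
Σ terms (k=0..7): 1.00000 + 7.78700 + 30.31868 + 78.69720 + 153.20377 + 238.59955 + 309.66245 + 344.47736 = 1163.746025
B = 344.477362/1163.746025 = 0.296007

Final: 0.296007


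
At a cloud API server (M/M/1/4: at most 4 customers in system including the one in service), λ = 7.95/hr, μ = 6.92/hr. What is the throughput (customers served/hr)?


ρ = 1.1488; P_K = (1−ρ)ρ^4/(1−ρ^5) = 0.258955
λ_eff = λ(1 − P_K) = 7.95·(1 − 0.258955) = 7.95·0.741045 = 5.8913 /hr

Final: 5.8913 /hr


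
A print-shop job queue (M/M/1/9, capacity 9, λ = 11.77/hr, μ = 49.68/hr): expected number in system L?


ρ = 11.77/49.68 = 0.2369
L = ρ[1 − (K+1)ρ^K + Kρ^(K+1)] / [(1−ρ)(1−ρ^(K+1))]
Numerator: 0.2369·(1 − 10·0.000002352 + 9·0.0000005571) = 0.236912
Denominator: (0.7631)·(0.999999) = 0.763083
L = 0.236912/0.763083 = 0.3105

Final: 0.3105


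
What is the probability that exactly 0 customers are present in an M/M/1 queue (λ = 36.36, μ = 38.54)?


ρ = 36.36/38.54 = 0.9434
P_n = (1−ρ)·ρ^n = (1 − 0.9434)·0.9434^0 = 0.05656·1.000000 = 0.056565

Final: 0.056565


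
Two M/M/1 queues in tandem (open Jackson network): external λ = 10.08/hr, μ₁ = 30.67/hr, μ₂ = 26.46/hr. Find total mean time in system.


Each node sees arrival rate λ = 10.08/hr (tandem ⇒ throughput preserved).
W₁ = 1/(μ₁−λ) = 1/(30.67−10.08) = 0.04857 hr
W₂ = 1/(μ₂−λ) = 1/(26.46−10.08) = 0.06105 hr
W_total = W₁ + W₂ = 0.04857 + 0.06105 = 0.10962 hr

Final: 0.10962 hr


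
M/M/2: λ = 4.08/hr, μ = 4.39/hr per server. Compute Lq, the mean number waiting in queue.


a = λ/μ = 0.9294; ρ = a/2 = 0.4647
P₀ = 0.365474
Lq = P₀·a^c·ρ / (c!·(1−ρ)²) = 0.365474·0.86376·0.4647/(2·0.28655)
= 0.25596

Final: 0.25596


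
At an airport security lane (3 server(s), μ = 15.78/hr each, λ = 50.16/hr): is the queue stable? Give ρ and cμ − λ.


Total capacity cμ = 3·15.78 = 47.34/hr
ρ = λ/(cμ) = 50.16/47.34 = 1.0596
Stable ⇔ ρ < 1: NO
Spare capacity = cμ − λ = 47.34 − 50.16 = -2.82/hr

Final: ρ = 1.0596; unstable; margin = -2.82/hr


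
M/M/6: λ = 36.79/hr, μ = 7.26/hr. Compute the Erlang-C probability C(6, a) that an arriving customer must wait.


a = λ/μ = 5.0675; ρ = a/6 = 0.8446
P₀ = 0.004044 (from M/M/c formula)
C(c,a) = [a^c/(c!(1−ρ))]·P₀ = [16933.97845/(720·0.1554)]·0.004044
= 151.33024·0.004044 = 0.612054

Final: 0.612054


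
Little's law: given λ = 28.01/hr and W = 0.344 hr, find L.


L = λW = 28.01·0.344 = 9.6354

Final: 9.6354


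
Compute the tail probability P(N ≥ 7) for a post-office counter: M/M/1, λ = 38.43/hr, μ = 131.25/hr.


ρ = 38.43/131.25 = 0.2928
P(N ≥ n) = ρ^n = 0.2928^7 = 0.0001845

Final: 0.0001845


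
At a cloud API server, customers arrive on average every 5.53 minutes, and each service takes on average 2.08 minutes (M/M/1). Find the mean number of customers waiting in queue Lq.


λ = 60/5.53 = 10.8499 /hr
μ = 60/2.08 = 28.8462 /hr
ρ = λ/μ = 10.8499/28.8462 = 0.3761
Lq = ρ²/(1−ρ) = 0.1415/0.6239 = 0.2268

Final: 0.2268


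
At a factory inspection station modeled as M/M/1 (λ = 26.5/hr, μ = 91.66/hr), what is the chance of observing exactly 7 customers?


ρ = 26.5/91.66 = 0.2891
P_n = (1−ρ)·ρ^n = (1 − 0.2891)·0.2891^7 = 0.7109·0.0001688 = 0.0001200

Final: 0.0001200


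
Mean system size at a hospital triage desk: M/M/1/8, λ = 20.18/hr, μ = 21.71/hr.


ρ = 20.18/21.71 = 0.9295
L = ρ[1 − (K+1)ρ^K + Kρ^(K+1)] / [(1−ρ)(1−ρ^(K+1))]
Numerator: 0.9295·(1 − 9·0.557302 + 8·0.518027) = 0.119438
Denominator: (0.07047)·(0.481973) = 0.033967
L = 0.119438/0.033967 = 3.5163

Final: 3.5163


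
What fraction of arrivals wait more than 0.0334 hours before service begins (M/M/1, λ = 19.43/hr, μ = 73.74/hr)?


ρ = 19.43/73.74 = 0.2635
P(Wq > t) = ρ·e^{−(μ−λ)t} = 0.2635·e^{−1.8140}
= 0.2635·0.163008 = 0.042952

Final: 0.042952


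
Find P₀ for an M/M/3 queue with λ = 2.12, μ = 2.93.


a = λ/μ = 2.12/2.93 = 0.7235; ρ = a/c = 0.2412
Σ_{k=0}^{2} a^k/k! (terms k=0..2) = 1.00000 + 0.72355 + 0.26176 = 1.98531
Tail: a^3/(3!(1−ρ)) = 0.37880/(6·0.7588) = 0.08320
P₀ = 1/(1.98531 + 0.08320) = 1/2.06851 = 0.483440

Final: 0.483440


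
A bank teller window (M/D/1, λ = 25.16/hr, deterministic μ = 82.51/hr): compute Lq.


ρ = 25.16/82.51 = 0.3049
M/D/1: Lq = ρ²/(2(1−ρ)) = 0.09298/(2·0.6951) = 0.06689

Final: 0.06689


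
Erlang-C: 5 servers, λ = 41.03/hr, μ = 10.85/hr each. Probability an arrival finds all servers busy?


a = λ/μ = 3.7816; ρ = a/5 = 0.7563
P₀ = 0.017886 (from M/M/c formula)
C(c,a) = [a^c/(c!(1−ρ))]·P₀ = [773.31938/(120·0.2437)]·0.017886
= 26.44514·0.017886 = 0.472991

Final: 0.472991


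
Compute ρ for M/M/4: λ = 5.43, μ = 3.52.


ρ = λ/(cμ) = 5.43/(4·3.52) = 5.43/14.08 = 0.3857

Final: 0.3857


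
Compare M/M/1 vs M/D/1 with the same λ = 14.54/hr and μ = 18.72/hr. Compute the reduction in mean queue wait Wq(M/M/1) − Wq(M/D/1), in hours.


ρ = 14.54/18.72 = 0.7767
Wq(M/M/1) = ρ/(μ−λ) = 0.7767/4.18 = 0.18582 hr
Wq(M/D/1) = ρ/(2(μ−λ)) = 0.09291 hr
Savings = 0.18582 − 0.09291 = 0.09291 hr

Final: 0.09291 hr


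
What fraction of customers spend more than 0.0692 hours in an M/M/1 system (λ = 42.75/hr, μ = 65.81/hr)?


W ~ Exponential(μ−λ) for M/M/1.
μ − λ = 65.81 − 42.75 = 23.0600
P(W > t) = e^{−(μ−λ)t} = e^{−1.5958} = 0.202756

Final: 0.202756


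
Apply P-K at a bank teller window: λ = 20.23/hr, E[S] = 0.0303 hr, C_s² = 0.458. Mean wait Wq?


ρ = λ·E[S] = 20.23·0.0303 = 0.6130
E[S²] = E[S]²(1+C_s²) = 0.0303²·(1+0.458) = 0.001339
Wq = λ·E[S²]/(2(1−ρ)) = 20.23·0.001339/(2·0.3870) = 0.03498 hr

Final: 0.03498 hr


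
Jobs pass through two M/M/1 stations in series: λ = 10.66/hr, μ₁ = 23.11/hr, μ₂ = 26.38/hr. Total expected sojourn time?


Each node sees arrival rate λ = 10.66/hr (tandem ⇒ throughput preserved).
W₁ = 1/(μ₁−λ) = 1/(23.11−10.66) = 0.08032 hr
W₂ = 1/(μ₂−λ) = 1/(26.38−10.66) = 0.06361 hr
W_total = W₁ + W₂ = 0.08032 + 0.06361 = 0.14393 hr

Final: 0.14393 hr


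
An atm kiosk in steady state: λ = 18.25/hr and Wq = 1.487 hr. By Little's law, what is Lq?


Lq = λWq = 18.25·1.487 = 27.1378

Final: 27.1378


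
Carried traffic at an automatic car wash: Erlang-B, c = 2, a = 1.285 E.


B(2,1.285) = 0.265418 (Erlang-B)
Carried load = a(1 − B) = 1.285·(1 − 0.265418) = 1.285·0.734582 = 0.9439 E

Final: 0.9439 Erlangs


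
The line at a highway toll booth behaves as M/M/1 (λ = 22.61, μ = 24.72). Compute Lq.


ρ = 22.61/24.72 = 0.9146
Lq = ρ²/(1−ρ) = 0.8366/0.08536 = 9.8010

Final: 9.8010


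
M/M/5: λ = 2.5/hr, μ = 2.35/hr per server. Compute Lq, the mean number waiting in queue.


a = λ/μ = 1.0638; ρ = a/5 = 0.2128
P₀ = 0.345048
Lq = P₀·a^c·ρ / (c!·(1−ρ)²) = 0.345048·1.36258·0.2128/(120·0.61974)
= 0.001345

Final: 0.001345


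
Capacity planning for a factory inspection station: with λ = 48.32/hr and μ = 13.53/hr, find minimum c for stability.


Stability requires cμ > λ ⇔ c > λ/μ.
λ/μ = 48.32/13.53 = 3.5713
Minimum integer c = ⌊3.5713⌋ + 1 = 4
Check: 4·13.53 = 54.12 > 48.32, while 3·13.53 = 40.59 ≤ 48.32

Final: 4 servers


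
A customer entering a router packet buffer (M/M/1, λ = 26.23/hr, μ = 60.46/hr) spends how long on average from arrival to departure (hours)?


W = 1/(μ−λ) = 1/(60.46 − 26.23) = 1/34.23 = 0.02921 hr

Final: 0.02921 hr


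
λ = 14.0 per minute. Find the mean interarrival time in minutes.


Mean interarrival time = 1/λ = 1/14.0 minute = 0.07143 minute
In minutes: 0.07143 × 1 = 0.07143 min

Final: 0.07143 min


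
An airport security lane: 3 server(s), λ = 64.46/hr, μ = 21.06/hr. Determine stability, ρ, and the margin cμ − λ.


Total capacity cμ = 3·21.06 = 63.18/hr
ρ = λ/(cμ) = 64.46/63.18 = 1.0203
Stable ⇔ ρ < 1: NO
Spare capacity = cμ − λ = 63.18 − 64.46 = -1.28/hr

Final: ρ = 1.0203; unstable; margin = -1.28/hr


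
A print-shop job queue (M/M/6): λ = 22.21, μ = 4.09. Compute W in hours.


a = 5.4303; ρ = 0.9051; P₀ = 0.002006
Lq = P₀·a^c·ρ/(c!(1−ρ)²) = 7.17188
Wq = Lq/λ = 7.17188/22.21 = 0.32291 hr
W = Wq + 1/μ = 0.32291 + 0.24450 = 0.56741 hr

Final: 0.56741 hr


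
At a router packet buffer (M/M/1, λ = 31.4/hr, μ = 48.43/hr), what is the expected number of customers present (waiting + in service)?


ρ = λ/μ = 31.4/48.43 = 0.6484
L = ρ/(1−ρ) = 0.6484/(1 − 0.6484) = 0.6484/0.3516 = 1.8438

Final: 1.8438


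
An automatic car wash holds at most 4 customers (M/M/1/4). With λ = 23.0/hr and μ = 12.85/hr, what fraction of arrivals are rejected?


ρ = λ/μ = 23.0/12.85 = 1.7899
P_K = (1−ρ)ρ^K/(1−ρ^(K+1)) = (-0.7899·10.263579)/(1 − 18.370608)
= -8.107029/-17.370608 = 0.466710

Final: 0.466710


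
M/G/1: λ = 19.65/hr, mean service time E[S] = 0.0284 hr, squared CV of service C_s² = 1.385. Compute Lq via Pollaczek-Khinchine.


ρ = λ·E[S] = 19.65·0.0284 = 0.5581
Lq = ρ²(1+C_s²)/(2(1−ρ)) = 0.3114·(1+1.385)/(2·0.4419)
= 0.3114·2.3850/0.8839 = 0.84034

Final: 0.84034


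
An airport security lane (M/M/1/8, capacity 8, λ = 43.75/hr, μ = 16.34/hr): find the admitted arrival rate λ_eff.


ρ = 2.6775; P_K = (1−ρ)ρ^8/(1−ρ^9) = 0.626603
λ_eff = λ(1 − P_K) = 43.75·(1 − 0.626603) = 43.75·0.373397 = 16.3361 /hr

Final: 16.3361 /hr


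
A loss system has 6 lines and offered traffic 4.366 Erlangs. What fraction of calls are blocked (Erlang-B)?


B(c,a) = (a^c/c!) / Σ_{k=0}^{c} a^k/k!
a^6/6! = 9.619885
Σ terms (k=0..6): 1.00000 + 4.36600 + 9.53098 + 13.87075 + 15.13992 + 13.22018 + 9.61989 = 66.747718
B = 9.619885/66.747718 = 0.144123

Final: 0.144123


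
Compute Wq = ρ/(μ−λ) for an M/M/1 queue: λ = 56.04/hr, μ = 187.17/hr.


ρ = 56.04/187.17 = 0.2994
Wq = ρ/(μ−λ) = 0.2994/(187.17 − 56.04) = 0.2994/131.13 = 0.002283 hr

Final: 0.002283 hr


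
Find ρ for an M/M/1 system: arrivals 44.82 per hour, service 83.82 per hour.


ρ = λ/μ = 44.82/83.82 = 0.5347

Final: 0.5347


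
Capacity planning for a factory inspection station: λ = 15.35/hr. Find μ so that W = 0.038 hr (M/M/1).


W = 1/(μ−λ) ⇒ μ − λ = 1/W = 1/0.038 = 26.3158
μ = λ + 1/W = 15.35 + 26.3158 = 41.6658 per hr

Final: 41.6658 /hr


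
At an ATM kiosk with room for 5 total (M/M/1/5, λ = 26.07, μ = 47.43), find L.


ρ = 26.07/47.43 = 0.5497
L = ρ[1 − (K+1)ρ^K + Kρ^(K+1)] / [(1−ρ)(1−ρ^(K+1))]
Numerator: 0.5497·(1 − 6·0.050169 + 5·0.027576) = 0.459983
Denominator: (0.4503)·(0.972424) = 0.437929
L = 0.459983/0.437929 = 1.0504

Final: 1.0504


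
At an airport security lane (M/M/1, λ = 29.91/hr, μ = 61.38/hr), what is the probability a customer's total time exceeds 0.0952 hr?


W ~ Exponential(μ−λ) for M/M/1.
μ − λ = 61.38 − 29.91 = 31.4700
P(W > t) = e^{−(μ−λ)t} = e^{−2.9959} = 0.049989

Final: 0.049989


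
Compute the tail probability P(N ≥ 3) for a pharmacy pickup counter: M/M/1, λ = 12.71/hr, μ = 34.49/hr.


ρ = 12.71/34.49 = 0.3685
P(N ≥ n) = ρ^n = 0.3685^3 = 0.050045

Final: 0.050045


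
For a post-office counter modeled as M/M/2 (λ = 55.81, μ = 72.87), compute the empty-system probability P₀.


a = λ/μ = 55.81/72.87 = 0.7659; ρ = a/c = 0.3829
Σ_{k=0}^{1} a^k/k! (terms k=0..1) = 1.00000 + 0.76588 = 1.76588
Tail: a^2/(2!(1−ρ)) = 0.58658/(2·0.6171) = 0.47530
P₀ = 1/(1.76588 + 0.47530) = 1/2.24119 = 0.446192

Final: 0.446192


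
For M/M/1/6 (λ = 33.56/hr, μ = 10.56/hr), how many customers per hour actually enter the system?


ρ = 3.1780; P_K = (1−ρ)ρ^6/(1−ρ^7) = 0.685549
λ_eff = λ(1 − P_K) = 33.56·(1 − 0.685549) = 33.56·0.314451 = 10.5530 /hr

Final: 10.5530 /hr


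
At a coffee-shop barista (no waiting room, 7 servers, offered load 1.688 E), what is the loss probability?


B(c,a) = (a^c/c!) / Σ_{k=0}^{c} a^k/k!
a^7/7! = 0.007748
Σ terms (k=0..7): 1.00000 + 1.68800 + 1.42467 + 0.80162 + 0.33828 + 0.11420 + 0.03213 + 0.007748 = 5.406650
B = 0.007748/5.406650 = 0.001433

Final: 0.001433


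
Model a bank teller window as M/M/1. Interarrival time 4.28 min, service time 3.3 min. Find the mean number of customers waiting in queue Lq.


λ = 60/4.28 = 14.0187 /hr
μ = 60/3.3 = 18.1818 /hr
ρ = λ/μ = 14.0187/18.1818 = 0.7710
Lq = ρ²/(1−ρ) = 0.5945/0.2290 = 2.5963

Final: 2.5963


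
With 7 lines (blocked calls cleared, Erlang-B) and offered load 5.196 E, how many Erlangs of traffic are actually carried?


B(7,5.196) = 0.132927 (Erlang-B)
Carried load = a(1 − B) = 5.196·(1 − 0.132927) = 5.196·0.867073 = 4.5053 E

Final: 4.5053 Erlangs


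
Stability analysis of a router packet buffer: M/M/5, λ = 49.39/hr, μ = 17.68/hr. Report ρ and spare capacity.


Total capacity cμ = 5·17.68 = 88.40/hr
ρ = λ/(cμ) = 49.39/88.40 = 0.5587
Stable ⇔ ρ < 1: YES
Spare capacity = cμ − λ = 88.40 − 49.39 = 39.01/hr

Final: ρ = 0.5587; stable; margin = 39.01/hr


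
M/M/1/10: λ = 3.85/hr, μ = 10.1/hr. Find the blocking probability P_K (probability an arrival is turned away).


ρ = λ/μ = 3.85/10.1 = 0.3812
P_K = (1−ρ)ρ^K/(1−ρ^(K+1)) = (0.6188·0.00006477)/(1 − 0.00002469)
= 0.00004008/0.999975 = 0.00004008

Final: 0.00004008


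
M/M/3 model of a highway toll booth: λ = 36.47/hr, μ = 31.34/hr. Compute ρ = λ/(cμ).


ρ = λ/(cμ) = 36.47/(3·31.34) = 36.47/94.02 = 0.3879

Final: 0.3879


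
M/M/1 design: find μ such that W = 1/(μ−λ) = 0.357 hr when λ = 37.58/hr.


W = 1/(μ−λ) ⇒ μ − λ = 1/W = 1/0.357 = 2.8011
μ = λ + 1/W = 37.58 + 2.8011 = 40.3811 per hr

Final: 40.3811 /hr


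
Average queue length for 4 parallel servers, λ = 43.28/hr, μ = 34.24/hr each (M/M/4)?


a = λ/μ = 1.2640; ρ = a/4 = 0.3160
P₀ = 0.281294
Lq = P₀·a^c·ρ / (c!·(1−ρ)²) = 0.281294·2.55278·0.3160/(24·0.46785)
= 0.02021

Final: 0.02021


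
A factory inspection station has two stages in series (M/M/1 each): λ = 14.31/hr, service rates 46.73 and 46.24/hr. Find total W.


Each node sees arrival rate λ = 14.31/hr (tandem ⇒ throughput preserved).
W₁ = 1/(μ₁−λ) = 1/(46.73−14.31) = 0.03085 hr
W₂ = 1/(μ₂−λ) = 1/(46.24−14.31) = 0.03132 hr
W_total = W₁ + W₂ = 0.03085 + 0.03132 = 0.06216 hr

Final: 0.06216 hr


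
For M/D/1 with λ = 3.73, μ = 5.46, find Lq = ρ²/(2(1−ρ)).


ρ = 3.73/5.46 = 0.6832
M/D/1: Lq = ρ²/(2(1−ρ)) = 0.4667/(2·0.3168) = 0.73646

Final: 0.73646


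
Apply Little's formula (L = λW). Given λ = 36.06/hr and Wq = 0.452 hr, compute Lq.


Lq = λWq = 36.06·0.452 = 16.2991

Final: 16.2991


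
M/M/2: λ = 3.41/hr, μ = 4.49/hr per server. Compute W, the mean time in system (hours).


a = 0.7595; ρ = 0.3797; P₀ = 0.449556
Lq = P₀·a^c·ρ/(c!(1−ρ)²) = 0.12796
Wq = Lq/λ = 0.12796/3.41 = 0.03753 hr
W = Wq + 1/μ = 0.03753 + 0.22272 = 0.26024 hr

Final: 0.26024 hr


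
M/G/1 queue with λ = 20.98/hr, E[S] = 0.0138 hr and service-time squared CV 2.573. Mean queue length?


ρ = λ·E[S] = 20.98·0.0138 = 0.2895
Lq = ρ²(1+C_s²)/(2(1−ρ)) = 0.08382·(1+2.573)/(2·0.7105)
= 0.08382·3.5730/1.4210 = 0.21078

Final: 0.21078


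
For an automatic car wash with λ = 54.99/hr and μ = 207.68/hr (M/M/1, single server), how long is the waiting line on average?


ρ = 54.99/207.68 = 0.2648
Lq = ρ²/(1−ρ) = 0.07011/0.7352 = 0.09536

Final: 0.09536


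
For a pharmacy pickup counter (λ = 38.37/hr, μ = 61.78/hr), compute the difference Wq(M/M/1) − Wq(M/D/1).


ρ = 38.37/61.78 = 0.6211
Wq(M/M/1) = ρ/(μ−λ) = 0.6211/23.41 = 0.02653 hr
Wq(M/D/1) = ρ/(2(μ−λ)) = 0.01327 hr
Savings = 0.02653 − 0.01327 = 0.01327 hr

Final: 0.01327 hr


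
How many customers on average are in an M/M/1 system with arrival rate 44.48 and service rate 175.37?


ρ = λ/μ = 44.48/175.37 = 0.2536
L = ρ/(1−ρ) = 0.2536/(1 − 0.2536) = 0.2536/0.7464 = 0.3398

Final: 0.3398


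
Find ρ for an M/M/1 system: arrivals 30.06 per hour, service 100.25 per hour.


ρ = λ/μ = 30.06/100.25 = 0.2999

Final: 0.2999


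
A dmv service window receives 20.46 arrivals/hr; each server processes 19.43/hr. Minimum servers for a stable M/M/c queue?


Stability requires cμ > λ ⇔ c > λ/μ.
λ/μ = 20.46/19.43 = 1.0530
Minimum integer c = ⌊1.0530⌋ + 1 = 2
Check: 2·19.43 = 38.86 > 20.46, while 1·19.43 = 19.43 ≤ 20.46

Final: 2 servers


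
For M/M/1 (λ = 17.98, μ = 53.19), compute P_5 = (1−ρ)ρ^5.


ρ = 17.98/53.19 = 0.3380
P_n = (1−ρ)·ρ^n = (1 − 0.3380)·0.3380^5 = 0.6620·0.004414 = 0.002922

Final: 0.002922


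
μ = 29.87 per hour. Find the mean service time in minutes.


Mean service time = 1/μ = 1/29.87 hour = 0.03348 hour
In minutes: 0.03348 × 60 = 2.0087 min

Final: 2.0087 min


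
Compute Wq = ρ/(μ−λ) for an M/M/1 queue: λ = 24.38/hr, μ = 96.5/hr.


ρ = 24.38/96.5 = 0.2526
Wq = ρ/(μ−λ) = 0.2526/(96.5 − 24.38) = 0.2526/72.12 = 0.003503 hr

Final: 0.003503 hr


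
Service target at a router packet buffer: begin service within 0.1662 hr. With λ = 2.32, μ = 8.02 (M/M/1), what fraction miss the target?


ρ = 2.32/8.02 = 0.2893
P(Wq > t) = ρ·e^{−(μ−λ)t} = 0.2893·e^{−0.9473}
= 0.2893·0.387771 = 0.112173

Final: 0.112173


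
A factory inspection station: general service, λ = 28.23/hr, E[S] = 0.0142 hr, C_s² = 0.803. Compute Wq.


ρ = λ·E[S] = 28.23·0.0142 = 0.4009
E[S²] = E[S]²(1+C_s²) = 0.0142²·(1+0.803) = 0.0003636
Wq = λ·E[S²]/(2(1−ρ)) = 28.23·0.0003636/(2·0.5991) = 0.008565 hr

Final: 0.008565 hr


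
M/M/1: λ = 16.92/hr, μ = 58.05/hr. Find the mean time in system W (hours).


W = 1/(μ−λ) = 1/(58.05 − 16.92) = 1/41.13 = 0.02431 hr

Final: 0.02431 hr


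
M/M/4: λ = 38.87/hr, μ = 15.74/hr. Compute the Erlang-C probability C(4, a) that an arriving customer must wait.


a = λ/μ = 2.4695; ρ = a/4 = 0.6174
P₀ = 0.076460 (from M/M/c formula)
C(c,a) = [a^c/(c!(1−ρ))]·P₀ = [37.19112/(24·0.3826)]·0.076460
= 4.05001·0.076460 = 0.309663

Final: 0.309663


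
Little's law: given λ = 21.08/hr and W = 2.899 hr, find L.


L = λW = 21.08·2.899 = 61.1109

Final: 61.1109


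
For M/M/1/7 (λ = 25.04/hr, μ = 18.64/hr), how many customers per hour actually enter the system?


ρ = 1.3433; P_K = (1−ρ)ρ^7/(1−ρ^8) = 0.282201
λ_eff = λ(1 − P_K) = 25.04·(1 − 0.282201) = 25.04·0.717799 = 17.9737 /hr

Final: 17.9737 /hr


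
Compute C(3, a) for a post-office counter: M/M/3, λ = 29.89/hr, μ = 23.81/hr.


a = λ/μ = 1.2554; ρ = a/3 = 0.4185
P₀ = 0.276986 (from M/M/c formula)
C(c,a) = [a^c/(c!(1−ρ))]·P₀ = [1.97833/(6·0.5815)]·0.276986
= 0.56697·0.276986 = 0.157044

Final: 0.157044
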